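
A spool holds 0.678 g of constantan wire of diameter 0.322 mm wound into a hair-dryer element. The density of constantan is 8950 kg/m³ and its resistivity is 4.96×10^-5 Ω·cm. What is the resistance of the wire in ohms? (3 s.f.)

ρ = 4.96×10^-5 Ω·cm = 4.96×10^-7 Ω·m
A = π(d/2)² = π(1.6100e-04 m)² = 8.1433e-08 m²
L = m/(density·A) = 6.780×10^-4/(8950×8.1433e-08) = 0.9303 m
R = ρL/A = (4.96×10^-7)(0.9303)/(8.1433e-08) = 5.67 Ω

5.67 Ω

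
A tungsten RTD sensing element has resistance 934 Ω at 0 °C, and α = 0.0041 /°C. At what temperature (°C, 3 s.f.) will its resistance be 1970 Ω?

271 °C

R = R₀(1 + α(T − T₀)) ⇒ T = T₀ + (R/R₀ − 1)/α
T = 0 + (1970/934 − 1)/0.0041 = 0 + (1.109)/0.0041 = 271 °C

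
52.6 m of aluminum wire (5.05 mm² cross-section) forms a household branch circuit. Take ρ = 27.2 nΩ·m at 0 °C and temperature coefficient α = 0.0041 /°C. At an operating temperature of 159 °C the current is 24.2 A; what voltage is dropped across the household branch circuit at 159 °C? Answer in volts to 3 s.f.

ρ = 27.2 nΩ·m = 2.72×10^-8 Ω·m
A = 5.05 mm² = 5.050e-06 m²
R₍0₎ = ρL/A = (2.72×10^-8)(52.6)/(5.050e-06) = 0.2833 Ω
R₍159₎ = R₍0₎(1 + αΔT) = 0.2833 × (1 + 0.0041×159) = 0.468 Ω
V = IR = 24.2 × 0.468 = 11.3 V

11.3 V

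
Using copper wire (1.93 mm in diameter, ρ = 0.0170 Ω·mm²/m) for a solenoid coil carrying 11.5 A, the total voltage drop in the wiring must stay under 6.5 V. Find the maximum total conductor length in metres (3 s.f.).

97.3 m

ρ = 0.0170 Ω·mm²/m = 1.70×10^-8 Ω·m
A = π(d/2)² = π(9.6500e-04 m)² = 2.926e-06 m²
L_max = V_max·A/(1·ρI) = (6.5)(2.926e-06)/(1.70×10^-8×11.5) = 97.3 m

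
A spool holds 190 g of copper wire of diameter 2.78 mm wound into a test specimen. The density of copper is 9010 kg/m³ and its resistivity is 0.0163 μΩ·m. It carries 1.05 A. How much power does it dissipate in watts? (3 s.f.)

ρ = 0.0163 μΩ·m = 1.63×10^-8 Ω·m
A = π(d/2)² = π(1.3900e-03 m)² = 6.0699e-06 m²
L = m/(density·A) = 0.19/(9010×6.0699e-06) = 3.474 m
R = ρL/A = (1.63×10^-8)(3.474)/(6.0699e-06) = 0.009329 Ω
P = I²R = (1.05)² × 0.009329 = 0.0103 W

0.0103 W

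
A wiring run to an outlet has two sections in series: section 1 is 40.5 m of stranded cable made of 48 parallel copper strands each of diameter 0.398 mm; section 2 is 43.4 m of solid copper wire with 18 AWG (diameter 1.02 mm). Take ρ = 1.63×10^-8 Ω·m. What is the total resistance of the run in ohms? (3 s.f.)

Section 1: A_strand = π(1.9900e-04)² = 1.244e-07 m²; R₁ = ρL/(N·A_s) = (1.63×10^-8)(40.5)/(48×1.244e-07) = 0.1105 Ω
Section 2: A = π(1.02/2 mm)² = π(5.1000e-04 m)² = 8.171e-07 m²
R₂ = (1.63×10^-8)(43.4)/(8.171e-07) = 0.8657 Ω
R = R₁ + R₂ = 0.976 Ω

0.976 Ω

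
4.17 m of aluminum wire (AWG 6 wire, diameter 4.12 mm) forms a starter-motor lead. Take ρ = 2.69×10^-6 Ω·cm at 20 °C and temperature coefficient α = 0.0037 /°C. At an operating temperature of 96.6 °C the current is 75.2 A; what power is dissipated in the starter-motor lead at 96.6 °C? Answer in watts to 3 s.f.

ρ = 2.69×10^-6 Ω·cm = 2.69×10^-8 Ω·m
A = π(4.12/2 mm)² = π(2.0600e-03 m)² = 1.333e-05 m²
R₍20₎ = ρL/A = (2.69×10^-8)(4.17)/(1.333e-05) = 0.008414 Ω
R₍96.6₎ = R₍20₎(1 + αΔT) = 0.008414 × (1 + 0.0037×76.6) = 0.0108 Ω
P = I²R = (75.2)² × 0.0108 = 61.1 W

61.1 W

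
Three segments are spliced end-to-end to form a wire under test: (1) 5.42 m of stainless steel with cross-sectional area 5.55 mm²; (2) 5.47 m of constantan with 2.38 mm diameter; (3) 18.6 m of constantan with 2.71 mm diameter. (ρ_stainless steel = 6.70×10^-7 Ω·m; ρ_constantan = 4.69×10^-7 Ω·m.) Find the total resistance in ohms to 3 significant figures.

2.74 Ω

Seg 1: A = 5.55 mm² = 5.550e-06 m²
R_1 = (6.70×10^-7)(5.42)/(5.550e-06) = 0.6543 Ω
Seg 2: A = π(d/2)² = π(1.1900e-03 m)² = 4.449e-06 m²
R_2 = (4.69×10^-7)(5.47)/(4.449e-06) = 0.5767 Ω
Seg 3: A = π(d/2)² = π(1.3550e-03 m)² = 5.768e-06 m²
R_3 = (4.69×10^-7)(18.6)/(5.768e-06) = 1.512 Ω
R_total = R_1 + R_2 + R_3 = 2.74 Ω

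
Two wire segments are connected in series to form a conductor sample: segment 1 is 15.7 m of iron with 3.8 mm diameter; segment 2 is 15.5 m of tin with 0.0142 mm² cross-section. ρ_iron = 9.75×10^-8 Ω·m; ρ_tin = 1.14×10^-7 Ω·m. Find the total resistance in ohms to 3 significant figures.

125 Ω

Segment 1: A = π(d/2)² = π(1.9000e-03 m)² = 1.134e-05 m²
R₁ = ρL/A = (9.75×10^-8)(15.7)/(1.134e-05) = 0.135 Ω
Segment 2: A = 0.0142 mm² = 1.420e-08 m²
R₂ = (1.14×10^-7)(15.5)/(1.420e-08) = 124.4 Ω
R = R₁ + R₂ = 125 Ω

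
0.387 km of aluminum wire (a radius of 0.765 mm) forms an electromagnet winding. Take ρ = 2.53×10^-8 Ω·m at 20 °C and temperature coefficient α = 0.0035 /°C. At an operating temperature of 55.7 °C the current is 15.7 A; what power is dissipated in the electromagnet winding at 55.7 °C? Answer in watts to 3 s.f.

1480 W

A = πr² = π(7.6500e-04 m)² = 1.839e-06 m²
R₍20₎ = ρL/A = (2.53×10^-8)(387)/(1.839e-06) = 5.325 Ω
R₍55.7₎ = R₍20₎(1 + αΔT) = 5.325 × (1 + 0.0035×35.7) = 5.991 Ω
P = I²R = (15.7)² × 5.991 = 1480 W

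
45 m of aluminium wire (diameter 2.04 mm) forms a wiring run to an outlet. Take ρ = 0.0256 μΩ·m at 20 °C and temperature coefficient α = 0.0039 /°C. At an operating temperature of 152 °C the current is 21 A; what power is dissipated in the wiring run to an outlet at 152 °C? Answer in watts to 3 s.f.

235 W

ρ = 0.0256 μΩ·m = 2.56×10^-8 Ω·m
A = π(d/2)² = π(1.0200e-03 m)² = 3.269e-06 m²
R₍20₎ = ρL/A = (2.56×10^-8)(45)/(3.269e-06) = 0.3525 Ω
R₍152₎ = R₍20₎(1 + αΔT) = 0.3525 × (1 + 0.0039×132) = 0.5339 Ω
P = I²R = (21)² × 0.5339 = 235 W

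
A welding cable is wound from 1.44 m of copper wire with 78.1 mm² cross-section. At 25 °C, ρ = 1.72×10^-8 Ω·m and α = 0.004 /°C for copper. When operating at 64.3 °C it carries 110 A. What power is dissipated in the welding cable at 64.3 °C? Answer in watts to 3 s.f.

4.44 W

A = 78.1 mm² = 7.810e-05 m²
R₍25₎ = ρL/A = (1.72×10^-8)(1.44)/(7.810e-05) = 3.171×10^-4 Ω
R₍64.3₎ = R₍25₎(1 + αΔT) = 3.171×10^-4 × (1 + 0.004×39.3) = 3.670×10^-4 Ω
P = I²R = (110)² × 3.670×10^-4 = 4.44 W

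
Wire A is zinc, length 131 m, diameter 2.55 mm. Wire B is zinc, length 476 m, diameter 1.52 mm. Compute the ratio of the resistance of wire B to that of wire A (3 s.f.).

R ∝ ρL/d², so R_B/R_A = (L_B/L_A) × (d_A/d_B)²
= (476/131) × (2.55/1.52)² = 10.2

10.2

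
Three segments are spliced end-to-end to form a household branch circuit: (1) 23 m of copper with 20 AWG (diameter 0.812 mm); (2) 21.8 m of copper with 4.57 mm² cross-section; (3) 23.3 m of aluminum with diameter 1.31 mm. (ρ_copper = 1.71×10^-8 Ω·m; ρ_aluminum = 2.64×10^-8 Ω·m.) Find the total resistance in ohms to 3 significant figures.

Seg 1: A = π(0.812/2 mm)² = π(4.0600e-04 m)² = 5.178e-07 m²
R_1 = (1.71×10^-8)(23)/(5.178e-07) = 0.7595 Ω
Seg 2: A = 4.57 mm² = 4.570e-06 m²
R_2 = (1.71×10^-8)(21.8)/(4.570e-06) = 0.08157 Ω
Seg 3: A = π(d/2)² = π(6.5500e-04 m)² = 1.348e-06 m²
R_3 = (2.64×10^-8)(23.3)/(1.348e-06) = 0.4564 Ω
R_total = R_1 + R_2 + R_3 = 1.30 Ω

1.30 Ω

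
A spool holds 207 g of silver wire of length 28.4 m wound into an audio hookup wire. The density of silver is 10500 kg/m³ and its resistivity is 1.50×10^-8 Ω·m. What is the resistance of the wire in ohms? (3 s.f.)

A = m/(density·L) = 0.207/(10500×28.4) = 6.9416e-07 m²
R = ρL/A = (1.50×10^-8)(28.4)/(6.9416e-07) = 0.614 Ω

0.614 Ω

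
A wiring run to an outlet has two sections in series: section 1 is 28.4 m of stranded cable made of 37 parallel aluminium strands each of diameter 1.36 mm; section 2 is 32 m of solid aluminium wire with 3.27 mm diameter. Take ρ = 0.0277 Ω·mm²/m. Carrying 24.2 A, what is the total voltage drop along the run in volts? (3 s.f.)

2.91 V

ρ = 0.0277 Ω·mm²/m = 2.77×10^-8 Ω·m
Section 1: A_strand = π(6.8000e-04)² = 1.453e-06 m²; R₁ = ρL/(N·A_s) = (2.77×10^-8)(28.4)/(37×1.453e-06) = 0.01464 Ω
Section 2: A = π(d/2)² = π(1.6350e-03 m)² = 8.398e-06 m²
R₂ = (2.77×10^-8)(32)/(8.398e-06) = 0.1055 Ω
R = R₁ + R₂ = 0.1202 Ω
V = IR = 24.2 × 0.1202 = 2.91 V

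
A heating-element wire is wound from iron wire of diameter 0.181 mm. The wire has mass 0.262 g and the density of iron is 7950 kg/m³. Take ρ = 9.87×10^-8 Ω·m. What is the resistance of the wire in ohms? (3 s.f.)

A = π(d/2)² = π(9.0500e-05 m)² = 2.5730e-08 m²
L = m/(density·A) = 2.620×10^-4/(7950×2.5730e-08) = 1.281 m
R = ρL/A = (9.87×10^-8)(1.281)/(2.5730e-08) = 4.91 Ω

4.91 Ω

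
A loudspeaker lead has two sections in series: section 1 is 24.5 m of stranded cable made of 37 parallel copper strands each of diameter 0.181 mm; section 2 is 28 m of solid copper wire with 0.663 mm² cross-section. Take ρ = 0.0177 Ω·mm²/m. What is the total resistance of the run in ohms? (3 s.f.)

ρ = 0.0177 Ω·mm²/m = 1.77×10^-8 Ω·m
Section 1: A_strand = π(9.0500e-05)² = 2.573e-08 m²; R₁ = ρL/(N·A_s) = (1.77×10^-8)(24.5)/(37×2.573e-08) = 0.4555 Ω
Section 2: A = 0.663 mm² = 6.630e-07 m²
R₂ = (1.77×10^-8)(28)/(6.630e-07) = 0.7475 Ω
R = R₁ + R₂ = 1.20 Ω

1.20 Ω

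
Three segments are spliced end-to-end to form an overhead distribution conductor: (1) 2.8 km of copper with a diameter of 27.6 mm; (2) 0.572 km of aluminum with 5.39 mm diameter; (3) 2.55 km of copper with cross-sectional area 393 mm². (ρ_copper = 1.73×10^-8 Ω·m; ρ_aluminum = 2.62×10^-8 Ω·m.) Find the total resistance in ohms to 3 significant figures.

0.850 Ω

Seg 1: A = π(d/2)² = π(1.3800e-02 m)² = 5.983e-04 m²
R_1 = (1.73×10^-8)(2800)/(5.983e-04) = 0.08096 Ω
Seg 2: A = π(d/2)² = π(2.6950e-03 m)² = 2.282e-05 m²
R_2 = (2.62×10^-8)(572)/(2.282e-05) = 0.6568 Ω
Seg 3: A = 393 mm² = 3.930e-04 m²
R_3 = (1.73×10^-8)(2550)/(3.930e-04) = 0.1123 Ω
R_total = R_1 + R_2 + R_3 = 0.850 Ω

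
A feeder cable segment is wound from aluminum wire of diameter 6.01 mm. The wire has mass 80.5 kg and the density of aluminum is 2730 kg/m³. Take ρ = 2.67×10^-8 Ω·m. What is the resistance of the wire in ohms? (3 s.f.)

0.978 Ω

A = π(d/2)² = π(3.0050e-03 m)² = 2.8369e-05 m²
L = m/(density·A) = 80.5/(2730×2.8369e-05) = 1039 m
R = ρL/A = (2.67×10^-8)(1039)/(2.8369e-05) = 0.978 Ω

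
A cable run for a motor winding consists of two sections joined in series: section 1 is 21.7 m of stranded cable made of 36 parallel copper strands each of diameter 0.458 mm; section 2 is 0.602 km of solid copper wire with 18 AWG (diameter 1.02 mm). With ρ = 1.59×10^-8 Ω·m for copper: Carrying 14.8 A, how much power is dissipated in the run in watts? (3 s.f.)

Section 1: A_strand = π(2.2900e-04)² = 1.647e-07 m²; R₁ = ρL/(N·A_s) = (1.59×10^-8)(21.7)/(36×1.647e-07) = 0.05817 Ω
Section 2: A = π(1.02/2 mm)² = π(5.1000e-04 m)² = 8.171e-07 m²
R₂ = (1.59×10^-8)(602)/(8.171e-07) = 11.71 Ω
R = R₁ + R₂ = 11.77 Ω
P = I²R = (14.8)² × 11.77 = 2580 W

2580 W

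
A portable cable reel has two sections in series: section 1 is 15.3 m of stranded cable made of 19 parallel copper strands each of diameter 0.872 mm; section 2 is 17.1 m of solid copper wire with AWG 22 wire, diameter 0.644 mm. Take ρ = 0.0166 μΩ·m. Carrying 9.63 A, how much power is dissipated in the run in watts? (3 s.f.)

ρ = 0.0166 μΩ·m = 1.66×10^-8 Ω·m
Section 1: A_strand = π(4.3600e-04)² = 5.972e-07 m²; R₁ = ρL/(N·A_s) = (1.66×10^-8)(15.3)/(19×5.972e-07) = 0.02238 Ω
Section 2: A = π(0.644/2 mm)² = π(3.2200e-04 m)² = 3.257e-07 m²
R₂ = (1.66×10^-8)(17.1)/(3.257e-07) = 0.8715 Ω
R = R₁ + R₂ = 0.8938 Ω
P = I²R = (9.63)² × 0.8938 = 82.9 W

82.9 W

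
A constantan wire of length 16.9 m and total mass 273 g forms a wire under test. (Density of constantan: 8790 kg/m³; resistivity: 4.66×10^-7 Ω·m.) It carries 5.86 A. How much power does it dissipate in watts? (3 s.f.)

147 W

A = m/(density·L) = 0.273/(8790×16.9) = 1.8378e-06 m²
R = ρL/A = (4.66×10^-7)(16.9)/(1.8378e-06) = 4.285 Ω
P = I²R = (5.86)² × 4.285 = 147 W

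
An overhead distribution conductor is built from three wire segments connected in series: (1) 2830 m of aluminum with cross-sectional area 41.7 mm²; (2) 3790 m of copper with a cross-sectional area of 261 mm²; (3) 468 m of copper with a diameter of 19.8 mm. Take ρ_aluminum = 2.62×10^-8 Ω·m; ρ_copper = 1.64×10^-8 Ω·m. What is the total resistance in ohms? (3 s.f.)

Seg 1: A = 41.7 mm² = 4.170e-05 m²
R_1 = (2.62×10^-8)(2830)/(4.170e-05) = 1.778 Ω
Seg 2: A = 261 mm² = 2.610e-04 m²
R_2 = (1.64×10^-8)(3790)/(2.610e-04) = 0.2381 Ω
Seg 3: A = π(d/2)² = π(9.9000e-03 m)² = 3.079e-04 m²
R_3 = (1.64×10^-8)(468)/(3.079e-04) = 0.02493 Ω
R_total = R_1 + R_2 + R_3 = 2.04 Ω

2.04 Ω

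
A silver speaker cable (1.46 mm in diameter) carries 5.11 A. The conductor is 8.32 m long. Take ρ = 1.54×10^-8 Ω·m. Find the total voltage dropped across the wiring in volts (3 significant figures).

0.391 V

A = π(d/2)² = π(7.3000e-04 m)² = 1.674e-06 m²
R = ρL/A = (1.54×10^-8)(8.32)/(1.674e-06) = 0.07653 Ω
V = IR = 5.11 × 0.07653 = 0.391 V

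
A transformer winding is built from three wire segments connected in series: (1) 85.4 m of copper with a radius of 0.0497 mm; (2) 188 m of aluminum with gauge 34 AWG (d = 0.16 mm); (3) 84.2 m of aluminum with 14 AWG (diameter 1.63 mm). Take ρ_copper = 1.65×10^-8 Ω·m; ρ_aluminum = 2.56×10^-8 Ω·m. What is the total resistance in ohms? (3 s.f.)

Seg 1: A = πr² = π(4.9700e-05 m)² = 7.760e-09 m²
R_1 = (1.65×10^-8)(85.4)/(7.760e-09) = 181.6 Ω
Seg 2: A = π(0.16/2 mm)² = π(8.0000e-05 m)² = 2.011e-08 m²
R_2 = (2.56×10^-8)(188)/(2.011e-08) = 239.4 Ω
Seg 3: A = π(1.63/2 mm)² = π(8.1500e-04 m)² = 2.087e-06 m²
R_3 = (2.56×10^-8)(84.2)/(2.087e-06) = 1.033 Ω
R_total = R_1 + R_2 + R_3 = 422 Ω

422 Ω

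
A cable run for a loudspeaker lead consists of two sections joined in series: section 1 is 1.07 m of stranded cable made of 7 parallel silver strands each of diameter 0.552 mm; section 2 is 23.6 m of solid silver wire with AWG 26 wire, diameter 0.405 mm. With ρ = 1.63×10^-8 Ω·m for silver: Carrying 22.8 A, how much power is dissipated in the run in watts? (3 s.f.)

Section 1: A_strand = π(2.7600e-04)² = 2.393e-07 m²; R₁ = ρL/(N·A_s) = (1.63×10^-8)(1.07)/(7×2.393e-07) = 0.01041 Ω
Section 2: A = π(0.405/2 mm)² = π(2.0250e-04 m)² = 1.288e-07 m²
R₂ = (1.63×10^-8)(23.6)/(1.288e-07) = 2.986 Ω
R = R₁ + R₂ = 2.996 Ω
P = I²R = (22.8)² × 2.996 = 1560 W

1560 W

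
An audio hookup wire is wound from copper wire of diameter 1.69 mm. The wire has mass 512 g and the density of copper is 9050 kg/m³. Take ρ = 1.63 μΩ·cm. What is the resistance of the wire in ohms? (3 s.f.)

ρ = 1.63 μΩ·cm = 1.63×10^-8 Ω·m
A = π(d/2)² = π(8.4500e-04 m)² = 2.2432e-06 m²
L = m/(density·A) = 0.512/(9050×2.2432e-06) = 25.22 m
R = ρL/A = (1.63×10^-8)(25.22)/(2.2432e-06) = 0.183 Ω

0.183 Ω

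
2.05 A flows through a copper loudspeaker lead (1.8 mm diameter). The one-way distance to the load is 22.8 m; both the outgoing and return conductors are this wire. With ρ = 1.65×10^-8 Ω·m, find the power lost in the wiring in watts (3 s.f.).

1.24 W

A = π(d/2)² = π(9.0000e-04 m)² = 2.545e-06 m²
Total conductor length (both ways) L = 2 × 22.8 = 45.6 m
R = ρL/A = (1.65×10^-8)(45.6)/(2.545e-06) = 0.2957 Ω
P = I²R = (2.05)² × 0.2957 = 1.24 W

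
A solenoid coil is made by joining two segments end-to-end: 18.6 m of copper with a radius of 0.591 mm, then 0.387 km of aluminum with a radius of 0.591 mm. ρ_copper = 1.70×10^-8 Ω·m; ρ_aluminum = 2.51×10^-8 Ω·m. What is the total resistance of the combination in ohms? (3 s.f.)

Segment 1: A = πr² = π(5.9100e-04 m)² = 1.097e-06 m²
R₁ = ρL/A = (1.70×10^-8)(18.6)/(1.097e-06) = 0.2882 Ω
R₂ = (2.51×10^-8)(387)/(1.097e-06) = 8.852 Ω
R = R₁ + R₂ = 9.14 Ω

9.14 Ω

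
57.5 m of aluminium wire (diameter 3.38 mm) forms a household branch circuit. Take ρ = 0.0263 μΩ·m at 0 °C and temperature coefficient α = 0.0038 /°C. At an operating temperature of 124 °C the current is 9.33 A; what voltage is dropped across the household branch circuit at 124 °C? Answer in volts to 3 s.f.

ρ = 0.0263 μΩ·m = 2.63×10^-8 Ω·m
A = π(d/2)² = π(1.6900e-03 m)² = 8.973e-06 m²
R₍0₎ = ρL/A = (2.63×10^-8)(57.5)/(8.973e-06) = 0.1685 Ω
R₍124₎ = R₍0₎(1 + αΔT) = 0.1685 × (1 + 0.0038×124) = 0.248 Ω
V = IR = 9.33 × 0.248 = 2.31 V

2.31 V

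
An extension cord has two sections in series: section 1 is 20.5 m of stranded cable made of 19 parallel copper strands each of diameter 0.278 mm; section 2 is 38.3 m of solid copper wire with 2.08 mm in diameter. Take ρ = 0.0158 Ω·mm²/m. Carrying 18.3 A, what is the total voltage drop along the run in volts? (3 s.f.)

8.40 V

ρ = 0.0158 Ω·mm²/m = 1.58×10^-8 Ω·m
Section 1: A_strand = π(1.3900e-04)² = 6.070e-08 m²; R₁ = ρL/(N·A_s) = (1.58×10^-8)(20.5)/(19×6.070e-08) = 0.2809 Ω
Section 2: A = π(d/2)² = π(1.0400e-03 m)² = 3.398e-06 m²
R₂ = (1.58×10^-8)(38.3)/(3.398e-06) = 0.1781 Ω
R = R₁ + R₂ = 0.4589 Ω
V = IR = 18.3 × 0.4589 = 8.40 V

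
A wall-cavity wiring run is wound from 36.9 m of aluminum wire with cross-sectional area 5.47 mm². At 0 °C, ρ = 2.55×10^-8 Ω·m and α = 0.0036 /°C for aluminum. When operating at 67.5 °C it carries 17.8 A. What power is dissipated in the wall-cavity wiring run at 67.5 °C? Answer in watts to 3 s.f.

67.7 W

A = 5.47 mm² = 5.470e-06 m²
R₍0₎ = ρL/A = (2.55×10^-8)(36.9)/(5.470e-06) = 0.172 Ω
R₍67.5₎ = R₍0₎(1 + αΔT) = 0.172 × (1 + 0.0036×67.5) = 0.2138 Ω
P = I²R = (17.8)² × 0.2138 = 67.7 W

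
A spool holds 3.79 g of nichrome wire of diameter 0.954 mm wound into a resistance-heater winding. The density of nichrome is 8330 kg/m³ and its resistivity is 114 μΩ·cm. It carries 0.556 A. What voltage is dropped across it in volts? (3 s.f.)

ρ = 114 μΩ·cm = 1.14×10^-6 Ω·m
A = π(d/2)² = π(4.7700e-04 m)² = 7.1480e-07 m²
L = m/(density·A) = 0.00379/(8330×7.1480e-07) = 0.6365 m
R = ρL/A = (1.14×10^-6)(0.6365)/(7.1480e-07) = 1.015 Ω
V = IR = 0.556 × 1.015 = 0.564 V

0.564 V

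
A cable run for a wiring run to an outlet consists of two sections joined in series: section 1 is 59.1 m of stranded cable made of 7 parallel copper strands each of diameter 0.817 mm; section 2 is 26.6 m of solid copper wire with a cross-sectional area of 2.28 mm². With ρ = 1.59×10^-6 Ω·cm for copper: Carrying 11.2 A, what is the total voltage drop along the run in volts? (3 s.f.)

4.95 V

ρ = 1.59×10^-6 Ω·cm = 1.59×10^-8 Ω·m
Section 1: A_strand = π(4.0850e-04)² = 5.242e-07 m²; R₁ = ρL/(N·A_s) = (1.59×10^-8)(59.1)/(7×5.242e-07) = 0.2561 Ω
Section 2: A = 2.28 mm² = 2.280e-06 m²
R₂ = (1.59×10^-8)(26.6)/(2.280e-06) = 0.1855 Ω
R = R₁ + R₂ = 0.4416 Ω
V = IR = 11.2 × 0.4416 = 4.95 V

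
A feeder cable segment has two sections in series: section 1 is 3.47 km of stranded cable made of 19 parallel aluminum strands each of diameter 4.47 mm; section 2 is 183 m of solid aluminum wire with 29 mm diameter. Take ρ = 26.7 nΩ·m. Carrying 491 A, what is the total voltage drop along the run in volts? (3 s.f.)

156 V

ρ = 26.7 nΩ·m = 2.67×10^-8 Ω·m
Section 1: A_strand = π(2.2350e-03)² = 1.569e-05 m²; R₁ = ρL/(N·A_s) = (2.67×10^-8)(3470)/(19×1.569e-05) = 0.3107 Ω
Section 2: A = π(d/2)² = π(1.4500e-02 m)² = 6.605e-04 m²
R₂ = (2.67×10^-8)(183)/(6.605e-04) = 0.007397 Ω
R = R₁ + R₂ = 0.3181 Ω
V = IR = 491 × 0.3181 = 156 V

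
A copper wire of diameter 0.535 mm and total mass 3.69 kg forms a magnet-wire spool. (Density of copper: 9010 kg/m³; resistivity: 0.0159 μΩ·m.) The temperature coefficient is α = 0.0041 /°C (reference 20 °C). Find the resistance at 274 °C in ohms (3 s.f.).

263 Ω

ρ = 0.0159 μΩ·m = 1.59×10^-8 Ω·m
A = π(d/2)² = π(2.6750e-04 m)² = 2.2480e-07 m²
L = m/(density·A) = 3.69/(9010×2.2480e-07) = 1822 m
R = ρL/A = (1.59×10^-8)(1822)/(2.2480e-07) = 128.9 Ω
R(274 °C) = 128.9 × (1 + 0.0041×254) = 263 Ω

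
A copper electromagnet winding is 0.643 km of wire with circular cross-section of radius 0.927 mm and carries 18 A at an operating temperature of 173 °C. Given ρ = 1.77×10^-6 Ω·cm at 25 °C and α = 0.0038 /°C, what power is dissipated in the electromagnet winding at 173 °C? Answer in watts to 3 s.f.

ρ = 1.77×10^-6 Ω·cm = 1.77×10^-8 Ω·m
A = πr² = π(9.2700e-04 m)² = 2.700e-06 m²
R₍25₎ = ρL/A = (1.77×10^-8)(643)/(2.700e-06) = 4.216 Ω
R₍173₎ = R₍25₎(1 + αΔT) = 4.216 × (1 + 0.0038×148) = 6.587 Ω
P = I²R = (18)² × 6.587 = 2130 W

2130 W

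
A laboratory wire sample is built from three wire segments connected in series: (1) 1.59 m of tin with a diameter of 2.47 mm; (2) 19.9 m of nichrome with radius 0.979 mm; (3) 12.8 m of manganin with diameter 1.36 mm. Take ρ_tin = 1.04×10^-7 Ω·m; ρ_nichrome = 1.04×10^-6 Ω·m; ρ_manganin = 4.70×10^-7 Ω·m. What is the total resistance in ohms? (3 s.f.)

Seg 1: A = π(d/2)² = π(1.2350e-03 m)² = 4.792e-06 m²
R_1 = (1.04×10^-7)(1.59)/(4.792e-06) = 0.03451 Ω
Seg 2: A = πr² = π(9.7900e-04 m)² = 3.011e-06 m²
R_2 = (1.04×10^-6)(19.9)/(3.011e-06) = 6.873 Ω
Seg 3: A = π(d/2)² = π(6.8000e-04 m)² = 1.453e-06 m²
R_3 = (4.70×10^-7)(12.8)/(1.453e-06) = 4.141 Ω
R_total = R_1 + R_2 + R_3 = 11.0 Ω

11.0 Ω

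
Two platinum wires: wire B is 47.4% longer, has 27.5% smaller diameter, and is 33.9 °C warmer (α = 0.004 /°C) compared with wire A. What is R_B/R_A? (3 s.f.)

3.18

R ∝ ρL/d² with ρ ∝ (1+αΔT), so R_B/R_A = (1 + 47.4/100) × (1 − 27.5/100)⁻² × (1 + 0.004×33.9)
= 1.474 × 1.903 × 1.136 = 3.18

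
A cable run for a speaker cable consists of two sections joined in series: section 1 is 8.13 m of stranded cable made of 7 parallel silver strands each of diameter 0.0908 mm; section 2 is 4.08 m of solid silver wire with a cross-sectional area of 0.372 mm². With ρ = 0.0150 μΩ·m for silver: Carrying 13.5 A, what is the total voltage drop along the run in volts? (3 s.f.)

ρ = 0.0150 μΩ·m = 1.50×10^-8 Ω·m
Section 1: A_strand = π(4.5400e-05)² = 6.475e-09 m²; R₁ = ρL/(N·A_s) = (1.50×10^-8)(8.13)/(7×6.475e-09) = 2.69 Ω
Section 2: A = 0.372 mm² = 3.720e-07 m²
R₂ = (1.50×10^-8)(4.08)/(3.720e-07) = 0.1645 Ω
R = R₁ + R₂ = 2.855 Ω
V = IR = 13.5 × 2.855 = 38.5 V

38.5 V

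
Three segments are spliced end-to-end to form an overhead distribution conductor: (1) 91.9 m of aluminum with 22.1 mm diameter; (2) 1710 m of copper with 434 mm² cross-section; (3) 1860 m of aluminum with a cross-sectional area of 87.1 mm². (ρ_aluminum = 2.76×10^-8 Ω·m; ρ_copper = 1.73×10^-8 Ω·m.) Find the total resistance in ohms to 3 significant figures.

0.664 Ω

Seg 1: A = π(d/2)² = π(1.1050e-02 m)² = 3.836e-04 m²
R_1 = (2.76×10^-8)(91.9)/(3.836e-04) = 0.006612 Ω
Seg 2: A = 434 mm² = 4.340e-04 m²
R_2 = (1.73×10^-8)(1710)/(4.340e-04) = 0.06816 Ω
Seg 3: A = 87.1 mm² = 8.710e-05 m²
R_3 = (2.76×10^-8)(1860)/(8.710e-05) = 0.5894 Ω
R_total = R_1 + R_2 + R_3 = 0.664 Ω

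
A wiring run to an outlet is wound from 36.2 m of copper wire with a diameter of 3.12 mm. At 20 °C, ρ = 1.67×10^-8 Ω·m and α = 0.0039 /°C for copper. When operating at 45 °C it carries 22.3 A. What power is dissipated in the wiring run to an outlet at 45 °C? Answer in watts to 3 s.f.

A = π(d/2)² = π(1.5600e-03 m)² = 7.645e-06 m²
R₍20₎ = ρL/A = (1.67×10^-8)(36.2)/(7.645e-06) = 0.07907 Ω
R₍45₎ = R₍20₎(1 + αΔT) = 0.07907 × (1 + 0.0039×25) = 0.08678 Ω
P = I²R = (22.3)² × 0.08678 = 43.2 W

43.2 W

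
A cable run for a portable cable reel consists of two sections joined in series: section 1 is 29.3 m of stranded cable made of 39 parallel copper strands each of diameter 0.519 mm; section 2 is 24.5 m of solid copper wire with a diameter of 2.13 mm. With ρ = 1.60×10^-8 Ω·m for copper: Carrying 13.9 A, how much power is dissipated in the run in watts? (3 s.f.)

32.2 W

Section 1: A_strand = π(2.5950e-04)² = 2.116e-07 m²; R₁ = ρL/(N·A_s) = (1.60×10^-8)(29.3)/(39×2.116e-07) = 0.05682 Ω
Section 2: A = π(d/2)² = π(1.0650e-03 m)² = 3.563e-06 m²
R₂ = (1.60×10^-8)(24.5)/(3.563e-06) = 0.11 Ω
R = R₁ + R₂ = 0.1668 Ω
P = I²R = (13.9)² × 0.1668 = 32.2 W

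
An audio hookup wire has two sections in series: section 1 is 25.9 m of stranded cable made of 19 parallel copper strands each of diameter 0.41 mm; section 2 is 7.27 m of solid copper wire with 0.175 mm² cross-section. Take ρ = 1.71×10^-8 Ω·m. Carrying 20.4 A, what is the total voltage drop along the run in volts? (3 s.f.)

Section 1: A_strand = π(2.0500e-04)² = 1.320e-07 m²; R₁ = ρL/(N·A_s) = (1.71×10^-8)(25.9)/(19×1.320e-07) = 0.1766 Ω
Section 2: A = 0.175 mm² = 1.750e-07 m²
R₂ = (1.71×10^-8)(7.27)/(1.750e-07) = 0.7104 Ω
R = R₁ + R₂ = 0.8869 Ω
V = IR = 20.4 × 0.8869 = 18.1 V

18.1 V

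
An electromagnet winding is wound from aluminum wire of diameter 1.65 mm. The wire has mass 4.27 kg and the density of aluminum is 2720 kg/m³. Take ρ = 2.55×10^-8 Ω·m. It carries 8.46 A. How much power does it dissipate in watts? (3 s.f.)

627 W

A = π(d/2)² = π(8.2500e-04 m)² = 2.1382e-06 m²
L = m/(density·A) = 4.27/(2720×2.1382e-06) = 734.2 m
R = ρL/A = (2.55×10^-8)(734.2)/(2.1382e-06) = 8.756 Ω
P = I²R = (8.46)² × 8.756 = 627 W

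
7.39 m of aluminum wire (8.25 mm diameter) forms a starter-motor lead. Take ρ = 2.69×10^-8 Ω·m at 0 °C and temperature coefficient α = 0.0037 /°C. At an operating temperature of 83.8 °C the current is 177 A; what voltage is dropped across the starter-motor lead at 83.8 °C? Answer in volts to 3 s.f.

A = π(d/2)² = π(4.1250e-03 m)² = 5.346e-05 m²
R₍0₎ = ρL/A = (2.69×10^-8)(7.39)/(5.346e-05) = 0.003719 Ω
R₍83.8₎ = R₍0₎(1 + αΔT) = 0.003719 × (1 + 0.0037×83.8) = 0.004872 Ω
V = IR = 177 × 0.004872 = 0.862 V

0.862 V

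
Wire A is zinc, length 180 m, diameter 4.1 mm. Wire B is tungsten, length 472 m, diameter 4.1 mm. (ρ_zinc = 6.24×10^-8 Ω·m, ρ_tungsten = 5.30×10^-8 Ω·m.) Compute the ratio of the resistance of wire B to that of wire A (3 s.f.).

2.23

R ∝ ρL/d², so R_B/R_A = (ρ_B/ρ_A) × (L_B/L_A)
= (5.30×10^-8/6.24×10^-8) × (472/180) = 2.23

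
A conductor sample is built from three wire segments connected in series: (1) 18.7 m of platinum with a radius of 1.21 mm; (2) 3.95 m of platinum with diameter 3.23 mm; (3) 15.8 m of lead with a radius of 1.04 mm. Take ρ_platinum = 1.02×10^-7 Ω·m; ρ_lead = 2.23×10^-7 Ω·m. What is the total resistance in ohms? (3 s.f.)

Seg 1: A = πr² = π(1.2100e-03 m)² = 4.600e-06 m²
R_1 = (1.02×10^-7)(18.7)/(4.600e-06) = 0.4147 Ω
Seg 2: A = π(d/2)² = π(1.6150e-03 m)² = 8.194e-06 m²
R_2 = (1.02×10^-7)(3.95)/(8.194e-06) = 0.04917 Ω
Seg 3: A = πr² = π(1.0400e-03 m)² = 3.398e-06 m²
R_3 = (2.23×10^-7)(15.8)/(3.398e-06) = 1.037 Ω
R_total = R_1 + R_2 + R_3 = 1.50 Ω

1.50 Ω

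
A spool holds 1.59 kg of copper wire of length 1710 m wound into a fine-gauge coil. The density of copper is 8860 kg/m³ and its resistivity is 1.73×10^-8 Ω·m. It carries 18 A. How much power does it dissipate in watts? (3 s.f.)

A = m/(density·L) = 1.59/(8860×1710) = 1.0495e-07 m²
R = ρL/A = (1.73×10^-8)(1710)/(1.0495e-07) = 281.9 Ω
P = I²R = (18)² × 281.9 = 91300 W

91300 W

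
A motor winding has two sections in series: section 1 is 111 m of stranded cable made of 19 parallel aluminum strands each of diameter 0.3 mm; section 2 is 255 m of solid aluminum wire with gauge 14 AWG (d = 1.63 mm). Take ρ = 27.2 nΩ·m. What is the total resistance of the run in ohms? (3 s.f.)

5.57 Ω

ρ = 27.2 nΩ·m = 2.72×10^-8 Ω·m
Section 1: A_strand = π(1.5000e-04)² = 7.069e-08 m²; R₁ = ρL/(N·A_s) = (2.72×10^-8)(111)/(19×7.069e-08) = 2.248 Ω
Section 2: A = π(1.63/2 mm)² = π(8.1500e-04 m)² = 2.087e-06 m²
R₂ = (2.72×10^-8)(255)/(2.087e-06) = 3.324 Ω
R = R₁ + R₂ = 5.57 Ω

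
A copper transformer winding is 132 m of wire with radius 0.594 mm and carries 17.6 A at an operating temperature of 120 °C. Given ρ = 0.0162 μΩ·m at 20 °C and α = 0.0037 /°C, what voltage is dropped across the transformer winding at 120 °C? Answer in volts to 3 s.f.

46.5 V

ρ = 0.0162 μΩ·m = 1.62×10^-8 Ω·m
A = πr² = π(5.9400e-04 m)² = 1.108e-06 m²
R₍20₎ = ρL/A = (1.62×10^-8)(132)/(1.108e-06) = 1.929 Ω
R₍120₎ = R₍20₎(1 + αΔT) = 1.929 × (1 + 0.0037×100) = 2.643 Ω
V = IR = 17.6 × 2.643 = 46.5 V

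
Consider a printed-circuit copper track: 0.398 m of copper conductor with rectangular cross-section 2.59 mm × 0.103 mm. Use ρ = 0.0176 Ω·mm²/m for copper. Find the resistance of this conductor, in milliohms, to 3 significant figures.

ρ = 0.0176 Ω·mm²/m = 1.76×10^-8 Ω·m
A = 2.59 × 0.103 mm² = 0.267 mm² = 2.668e-07 m²
R = ρL/A = (1.76×10^-8)(0.398 m)/(2.668e-07 m²) = 26.3 mΩ

26.3 mΩ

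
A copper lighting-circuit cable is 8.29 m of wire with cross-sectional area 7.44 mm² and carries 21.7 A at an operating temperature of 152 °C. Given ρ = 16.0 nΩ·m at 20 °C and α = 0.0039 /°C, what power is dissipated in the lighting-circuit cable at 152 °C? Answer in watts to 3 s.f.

12.7 W

ρ = 16.0 nΩ·m = 1.60×10^-8 Ω·m
A = 7.44 mm² = 7.440e-06 m²
R₍20₎ = ρL/A = (1.60×10^-8)(8.29)/(7.440e-06) = 0.01783 Ω
R₍152₎ = R₍20₎(1 + αΔT) = 0.01783 × (1 + 0.0039×132) = 0.02701 Ω
P = I²R = (21.7)² × 0.02701 = 12.7 W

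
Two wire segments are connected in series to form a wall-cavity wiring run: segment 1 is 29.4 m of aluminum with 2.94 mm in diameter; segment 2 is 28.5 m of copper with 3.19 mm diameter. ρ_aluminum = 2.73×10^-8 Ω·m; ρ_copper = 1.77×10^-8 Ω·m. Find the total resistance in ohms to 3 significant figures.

0.181 Ω

Segment 1: A = π(d/2)² = π(1.4700e-03 m)² = 6.789e-06 m²
R₁ = ρL/A = (2.73×10^-8)(29.4)/(6.789e-06) = 0.1182 Ω
Segment 2: A = π(d/2)² = π(1.5950e-03 m)² = 7.992e-06 m²
R₂ = (1.77×10^-8)(28.5)/(7.992e-06) = 0.06312 Ω
R = R₁ + R₂ = 0.181 Ω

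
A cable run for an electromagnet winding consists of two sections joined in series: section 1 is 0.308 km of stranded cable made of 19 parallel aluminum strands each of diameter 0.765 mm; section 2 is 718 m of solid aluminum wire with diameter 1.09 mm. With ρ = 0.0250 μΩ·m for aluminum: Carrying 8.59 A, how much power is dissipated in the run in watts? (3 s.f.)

ρ = 0.0250 μΩ·m = 2.50×10^-8 Ω·m
Section 1: A_strand = π(3.8250e-04)² = 4.596e-07 m²; R₁ = ρL/(N·A_s) = (2.50×10^-8)(308)/(19×4.596e-07) = 0.8817 Ω
Section 2: A = π(d/2)² = π(5.4500e-04 m)² = 9.331e-07 m²
R₂ = (2.50×10^-8)(718)/(9.331e-07) = 19.24 Ω
R = R₁ + R₂ = 20.12 Ω
P = I²R = (8.59)² × 20.12 = 1480 W

1480 W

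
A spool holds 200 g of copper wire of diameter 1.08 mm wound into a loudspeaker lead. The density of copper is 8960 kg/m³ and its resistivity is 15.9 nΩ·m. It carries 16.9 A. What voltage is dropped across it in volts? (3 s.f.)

ρ = 15.9 nΩ·m = 1.59×10^-8 Ω·m
A = π(d/2)² = π(5.4000e-04 m)² = 9.1609e-07 m²
L = m/(density·A) = 0.2/(8960×9.1609e-07) = 24.37 m
R = ρL/A = (1.59×10^-8)(24.37)/(9.1609e-07) = 0.4229 Ω
V = IR = 16.9 × 0.4229 = 7.15 V

7.15 V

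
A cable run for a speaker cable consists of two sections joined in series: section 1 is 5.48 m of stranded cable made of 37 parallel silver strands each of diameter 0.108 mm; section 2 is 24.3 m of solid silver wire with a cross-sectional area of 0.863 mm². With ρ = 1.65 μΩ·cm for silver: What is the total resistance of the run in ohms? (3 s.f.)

ρ = 1.65 μΩ·cm = 1.65×10^-8 Ω·m
Section 1: A_strand = π(5.4000e-05)² = 9.161e-09 m²; R₁ = ρL/(N·A_s) = (1.65×10^-8)(5.48)/(37×9.161e-09) = 0.2668 Ω
Section 2: A = 0.863 mm² = 8.630e-07 m²
R₂ = (1.65×10^-8)(24.3)/(8.630e-07) = 0.4646 Ω
R = R₁ + R₂ = 0.731 Ω

0.731 Ω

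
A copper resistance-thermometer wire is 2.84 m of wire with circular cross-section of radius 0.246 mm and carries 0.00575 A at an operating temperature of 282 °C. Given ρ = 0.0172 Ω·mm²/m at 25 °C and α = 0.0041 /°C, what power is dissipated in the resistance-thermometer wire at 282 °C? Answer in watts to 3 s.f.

1.74×10^-5 W

ρ = 0.0172 Ω·mm²/m = 1.72×10^-8 Ω·m
A = πr² = π(2.4600e-04 m)² = 1.901e-07 m²
R₍25₎ = ρL/A = (1.72×10^-8)(2.84)/(1.901e-07) = 0.2569 Ω
R₍282₎ = R₍25₎(1 + αΔT) = 0.2569 × (1 + 0.0041×257) = 0.5277 Ω
P = I²R = (0.00575)² × 0.5277 = 1.74×10^-5 W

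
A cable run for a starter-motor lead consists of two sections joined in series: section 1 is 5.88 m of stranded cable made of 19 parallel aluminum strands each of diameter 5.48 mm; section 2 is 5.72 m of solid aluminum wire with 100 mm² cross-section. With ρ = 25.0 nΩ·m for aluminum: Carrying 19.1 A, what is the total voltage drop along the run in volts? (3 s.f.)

0.0336 V

ρ = 25.0 nΩ·m = 2.50×10^-8 Ω·m
Section 1: A_strand = π(2.7400e-03)² = 2.359e-05 m²; R₁ = ρL/(N·A_s) = (2.50×10^-8)(5.88)/(19×2.359e-05) = 3.280×10^-4 Ω
Section 2: A = 100 mm² = 1.000e-04 m²
R₂ = (2.50×10^-8)(5.72)/(1.000e-04) = 0.00143 Ω
R = R₁ + R₂ = 0.001758 Ω
V = IR = 19.1 × 0.001758 = 0.0336 V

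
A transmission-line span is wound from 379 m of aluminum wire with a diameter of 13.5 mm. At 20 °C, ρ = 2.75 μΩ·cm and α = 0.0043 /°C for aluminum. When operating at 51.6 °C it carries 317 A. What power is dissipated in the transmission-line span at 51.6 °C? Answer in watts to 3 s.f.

8310 W

ρ = 2.75 μΩ·cm = 2.75×10^-8 Ω·m
A = π(d/2)² = π(6.7500e-03 m)² = 1.431e-04 m²
R₍20₎ = ρL/A = (2.75×10^-8)(379)/(1.431e-04) = 0.07281 Ω
R₍51.6₎ = R₍20₎(1 + αΔT) = 0.07281 × (1 + 0.0043×31.6) = 0.08271 Ω
P = I²R = (317)² × 0.08271 = 8310 W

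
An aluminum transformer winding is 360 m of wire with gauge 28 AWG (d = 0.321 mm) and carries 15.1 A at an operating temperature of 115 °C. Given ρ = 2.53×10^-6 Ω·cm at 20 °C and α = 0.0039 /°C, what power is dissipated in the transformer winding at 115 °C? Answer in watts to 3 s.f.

ρ = 2.53×10^-6 Ω·cm = 2.53×10^-8 Ω·m
A = π(0.321/2 mm)² = π(1.6050e-04 m)² = 8.093e-08 m²
R₍20₎ = ρL/A = (2.53×10^-8)(360)/(8.093e-08) = 112.5 Ω
R₍115₎ = R₍20₎(1 + αΔT) = 112.5 × (1 + 0.0039×95) = 154.2 Ω
P = I²R = (15.1)² × 154.2 = 35200 W

35200 W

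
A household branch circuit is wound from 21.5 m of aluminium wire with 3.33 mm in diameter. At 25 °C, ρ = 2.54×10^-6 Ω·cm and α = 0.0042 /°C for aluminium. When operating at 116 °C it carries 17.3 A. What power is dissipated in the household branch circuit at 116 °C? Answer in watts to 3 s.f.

25.9 W

ρ = 2.54×10^-6 Ω·cm = 2.54×10^-8 Ω·m
A = π(d/2)² = π(1.6650e-03 m)² = 8.709e-06 m²
R₍25₎ = ρL/A = (2.54×10^-8)(21.5)/(8.709e-06) = 0.0627 Ω
R₍116₎ = R₍25₎(1 + αΔT) = 0.0627 × (1 + 0.0042×91) = 0.08667 Ω
P = I²R = (17.3)² × 0.08667 = 25.9 W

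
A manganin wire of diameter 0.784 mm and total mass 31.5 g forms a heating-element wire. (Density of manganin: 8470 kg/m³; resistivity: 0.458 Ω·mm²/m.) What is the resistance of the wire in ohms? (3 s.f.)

7.31 Ω

ρ = 0.458 Ω·mm²/m = 4.58×10^-7 Ω·m
A = π(d/2)² = π(3.9200e-04 m)² = 4.8275e-07 m²
L = m/(density·A) = 0.0315/(8470×4.8275e-07) = 7.704 m
R = ρL/A = (4.58×10^-7)(7.704)/(4.8275e-07) = 7.31 Ω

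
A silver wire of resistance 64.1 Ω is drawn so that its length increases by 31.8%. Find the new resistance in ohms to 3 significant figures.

k = 1 + 31.8/100 = 1.318; volume constant ⇒ A' = A/k, so R' = k²R.
R' = 1.737 × 64.1 = 111 Ω

111 Ω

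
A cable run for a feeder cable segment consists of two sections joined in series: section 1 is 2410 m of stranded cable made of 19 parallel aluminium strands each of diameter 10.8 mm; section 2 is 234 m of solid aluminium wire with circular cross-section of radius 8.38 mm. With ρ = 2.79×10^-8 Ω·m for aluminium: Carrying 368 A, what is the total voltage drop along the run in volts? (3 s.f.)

25.1 V

Section 1: A_strand = π(5.4000e-03)² = 9.161e-05 m²; R₁ = ρL/(N·A_s) = (2.79×10^-8)(2410)/(19×9.161e-05) = 0.03863 Ω
Section 2: A = πr² = π(8.3800e-03 m)² = 2.206e-04 m²
R₂ = (2.79×10^-8)(234)/(2.206e-04) = 0.02959 Ω
R = R₁ + R₂ = 0.06822 Ω
V = IR = 368 × 0.06822 = 25.1 V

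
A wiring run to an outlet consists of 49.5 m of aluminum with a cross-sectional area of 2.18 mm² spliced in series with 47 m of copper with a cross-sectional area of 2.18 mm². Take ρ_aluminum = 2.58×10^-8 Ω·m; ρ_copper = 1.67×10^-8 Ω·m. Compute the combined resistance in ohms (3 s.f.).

0.946 Ω

Segment 1: A = 2.18 mm² = 2.180e-06 m²
R₁ = ρL/A = (2.58×10^-8)(49.5)/(2.180e-06) = 0.5858 Ω
R₂ = (1.67×10^-8)(47)/(2.180e-06) = 0.36 Ω
R = R₁ + R₂ = 0.946 Ω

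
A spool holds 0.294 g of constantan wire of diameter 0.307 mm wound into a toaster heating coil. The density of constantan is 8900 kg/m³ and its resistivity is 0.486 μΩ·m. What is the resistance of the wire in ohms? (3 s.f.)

ρ = 0.486 μΩ·m = 4.86×10^-7 Ω·m
A = π(d/2)² = π(1.5350e-04 m)² = 7.4023e-08 m²
L = m/(density·A) = 2.940×10^-4/(8900×7.4023e-08) = 0.4463 m
R = ρL/A = (4.86×10^-7)(0.4463)/(7.4023e-08) = 2.93 Ω

2.93 Ω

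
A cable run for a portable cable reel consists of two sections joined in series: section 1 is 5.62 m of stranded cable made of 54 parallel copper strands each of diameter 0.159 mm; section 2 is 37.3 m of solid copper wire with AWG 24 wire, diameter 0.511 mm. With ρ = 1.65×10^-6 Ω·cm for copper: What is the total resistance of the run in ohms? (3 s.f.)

3.09 Ω

ρ = 1.65×10^-6 Ω·cm = 1.65×10^-8 Ω·m
Section 1: A_strand = π(7.9500e-05)² = 1.986e-08 m²; R₁ = ρL/(N·A_s) = (1.65×10^-8)(5.62)/(54×1.986e-08) = 0.08649 Ω
Section 2: A = π(0.511/2 mm)² = π(2.5550e-04 m)² = 2.051e-07 m²
R₂ = (1.65×10^-8)(37.3)/(2.051e-07) = 3.001 Ω
R = R₁ + R₂ = 3.09 Ω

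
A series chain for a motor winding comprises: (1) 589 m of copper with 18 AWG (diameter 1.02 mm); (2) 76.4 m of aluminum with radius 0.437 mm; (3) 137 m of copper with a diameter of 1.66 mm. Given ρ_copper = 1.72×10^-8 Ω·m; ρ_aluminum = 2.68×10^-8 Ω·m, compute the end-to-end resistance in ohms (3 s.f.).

16.9 Ω

Seg 1: A = π(1.02/2 mm)² = π(5.1000e-04 m)² = 8.171e-07 m²
R_1 = (1.72×10^-8)(589)/(8.171e-07) = 12.4 Ω
Seg 2: A = πr² = π(4.3700e-04 m)² = 5.999e-07 m²
R_2 = (2.68×10^-8)(76.4)/(5.999e-07) = 3.413 Ω
Seg 3: A = π(d/2)² = π(8.3000e-04 m)² = 2.164e-06 m²
R_3 = (1.72×10^-8)(137)/(2.164e-06) = 1.089 Ω
R_total = R_1 + R_2 + R_3 = 16.9 Ω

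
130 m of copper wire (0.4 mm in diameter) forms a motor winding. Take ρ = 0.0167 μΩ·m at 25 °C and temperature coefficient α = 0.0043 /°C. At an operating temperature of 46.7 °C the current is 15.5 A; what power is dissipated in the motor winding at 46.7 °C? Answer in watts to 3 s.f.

4540 W

ρ = 0.0167 μΩ·m = 1.67×10^-8 Ω·m
A = π(d/2)² = π(2.0000e-04 m)² = 1.257e-07 m²
R₍25₎ = ρL/A = (1.67×10^-8)(130)/(1.257e-07) = 17.28 Ω
R₍46.7₎ = R₍25₎(1 + αΔT) = 17.28 × (1 + 0.0043×21.7) = 18.89 Ω
P = I²R = (15.5)² × 18.89 = 4540 W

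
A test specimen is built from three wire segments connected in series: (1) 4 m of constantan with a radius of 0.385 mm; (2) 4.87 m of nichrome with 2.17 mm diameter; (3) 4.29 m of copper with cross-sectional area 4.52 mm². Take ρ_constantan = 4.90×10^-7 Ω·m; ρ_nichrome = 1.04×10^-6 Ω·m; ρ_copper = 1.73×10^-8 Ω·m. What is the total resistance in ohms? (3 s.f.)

Seg 1: A = πr² = π(3.8500e-04 m)² = 4.657e-07 m²
R_1 = (4.90×10^-7)(4)/(4.657e-07) = 4.209 Ω
Seg 2: A = π(d/2)² = π(1.0850e-03 m)² = 3.698e-06 m²
R_2 = (1.04×10^-6)(4.87)/(3.698e-06) = 1.369 Ω
Seg 3: A = 4.52 mm² = 4.520e-06 m²
R_3 = (1.73×10^-8)(4.29)/(4.520e-06) = 0.01642 Ω
R_total = R_1 + R_2 + R_3 = 5.59 Ω

5.59 Ω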